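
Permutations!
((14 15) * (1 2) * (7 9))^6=(15)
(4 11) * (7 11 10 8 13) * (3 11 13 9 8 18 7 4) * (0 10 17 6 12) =(0 10 18 7 13 4 17 6 12)(3 11)(8 9) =[10, 1, 2, 11, 17, 5, 12, 13, 9, 8, 18, 3, 0, 4, 14, 15, 16, 6, 7]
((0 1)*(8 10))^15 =(0 1)(8 10)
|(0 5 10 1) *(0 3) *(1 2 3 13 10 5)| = 6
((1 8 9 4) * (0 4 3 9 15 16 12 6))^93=((0 4 1 8 15 16 12 6)(3 9))^93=(0 16 1 6 15 4 12 8)(3 9)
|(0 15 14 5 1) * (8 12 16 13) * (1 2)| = |(0 15 14 5 2 1)(8 12 16 13)| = 12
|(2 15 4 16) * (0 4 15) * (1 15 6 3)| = |(0 4 16 2)(1 15 6 3)| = 4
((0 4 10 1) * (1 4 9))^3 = ((0 9 1)(4 10))^3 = (4 10)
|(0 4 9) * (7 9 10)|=5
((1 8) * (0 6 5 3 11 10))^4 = ((0 6 5 3 11 10)(1 8))^4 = (0 11 5)(3 6 10)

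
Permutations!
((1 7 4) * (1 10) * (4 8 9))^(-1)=(1 10 4 9 8 7)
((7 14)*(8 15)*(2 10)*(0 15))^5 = (0 8 15)(2 10)(7 14) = ((0 15 8)(2 10)(7 14))^5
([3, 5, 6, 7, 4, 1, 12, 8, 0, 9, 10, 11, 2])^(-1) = (0 8 7 3)(1 5)(2 12 6)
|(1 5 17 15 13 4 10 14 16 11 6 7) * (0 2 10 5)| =45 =|(0 2 10 14 16 11 6 7 1)(4 5 17 15 13)|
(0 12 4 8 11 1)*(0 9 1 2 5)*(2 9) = (0 12 4 8 11 9 1 2 5) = [12, 2, 5, 3, 8, 0, 6, 7, 11, 1, 10, 9, 4]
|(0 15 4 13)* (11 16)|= |(0 15 4 13)(11 16)|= 4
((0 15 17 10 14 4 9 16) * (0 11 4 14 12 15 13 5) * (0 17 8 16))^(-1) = ((0 13 5 17 10 12 15 8 16 11 4 9))^(-1) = (0 9 4 11 16 8 15 12 10 17 5 13)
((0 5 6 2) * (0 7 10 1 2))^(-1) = (0 6 5)(1 10 7 2)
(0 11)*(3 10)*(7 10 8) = (0 11)(3 8 7 10) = [11, 1, 2, 8, 4, 5, 6, 10, 7, 9, 3, 0]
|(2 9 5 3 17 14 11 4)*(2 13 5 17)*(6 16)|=18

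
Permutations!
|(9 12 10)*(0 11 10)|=|(0 11 10 9 12)|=5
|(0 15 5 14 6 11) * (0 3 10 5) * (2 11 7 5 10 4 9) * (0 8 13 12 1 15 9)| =60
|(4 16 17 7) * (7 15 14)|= |(4 16 17 15 14 7)|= 6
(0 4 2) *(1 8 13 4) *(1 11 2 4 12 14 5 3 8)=(0 11 2)(3 8 13 12 14 5)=[11, 1, 0, 8, 4, 3, 6, 7, 13, 9, 10, 2, 14, 12, 5]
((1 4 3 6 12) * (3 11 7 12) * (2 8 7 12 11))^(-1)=(1 12 11 7 8 2 4)(3 6)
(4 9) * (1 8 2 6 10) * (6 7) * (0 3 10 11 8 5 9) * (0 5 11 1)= (0 3 10)(1 11 8 2 7 6)(4 5 9)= [3, 11, 7, 10, 5, 9, 1, 6, 2, 4, 0, 8]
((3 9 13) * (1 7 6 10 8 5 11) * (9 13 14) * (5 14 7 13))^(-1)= (1 11 5 3 13)(6 7 9 14 8 10)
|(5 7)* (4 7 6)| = |(4 7 5 6)| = 4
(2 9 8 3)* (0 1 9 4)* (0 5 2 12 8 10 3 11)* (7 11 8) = (0 1 9 10 3 12 7 11)(2 4 5) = [1, 9, 4, 12, 5, 2, 6, 11, 8, 10, 3, 0, 7]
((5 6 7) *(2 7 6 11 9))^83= ((2 7 5 11 9))^83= (2 11 7 9 5)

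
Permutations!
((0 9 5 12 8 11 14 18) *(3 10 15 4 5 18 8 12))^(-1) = (0 18 9)(3 5 4 15 10)(8 14 11)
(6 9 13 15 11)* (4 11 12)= (4 11 6 9 13 15 12)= [0, 1, 2, 3, 11, 5, 9, 7, 8, 13, 10, 6, 4, 15, 14, 12]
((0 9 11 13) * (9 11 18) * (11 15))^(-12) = (18)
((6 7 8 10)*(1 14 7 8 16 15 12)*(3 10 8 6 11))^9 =(1 16)(7 12)(14 15) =((1 14 7 16 15 12)(3 10 11))^9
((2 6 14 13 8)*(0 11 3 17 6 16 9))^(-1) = ((0 11 3 17 6 14 13 8 2 16 9))^(-1) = (0 9 16 2 8 13 14 6 17 3 11)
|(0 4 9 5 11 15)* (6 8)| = |(0 4 9 5 11 15)(6 8)| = 6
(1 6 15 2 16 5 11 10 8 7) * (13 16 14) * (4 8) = (1 6 15 2 14 13 16 5 11 10 4 8 7) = [0, 6, 14, 3, 8, 11, 15, 1, 7, 9, 4, 10, 12, 16, 13, 2, 5]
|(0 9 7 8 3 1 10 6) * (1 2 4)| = |(0 9 7 8 3 2 4 1 10 6)| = 10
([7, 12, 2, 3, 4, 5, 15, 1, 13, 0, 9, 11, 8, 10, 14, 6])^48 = [0, 1, 2, 3, 4, 5, 6, 7, 8, 9, 10, 11, 12, 13, 14, 15]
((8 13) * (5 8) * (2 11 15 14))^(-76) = (15)(5 13 8)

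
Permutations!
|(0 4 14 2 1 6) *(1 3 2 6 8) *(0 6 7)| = 4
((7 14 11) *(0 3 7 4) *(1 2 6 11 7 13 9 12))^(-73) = ((0 3 13 9 12 1 2 6 11 4)(7 14))^(-73) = (0 6 12 3 11 1 13 4 2 9)(7 14)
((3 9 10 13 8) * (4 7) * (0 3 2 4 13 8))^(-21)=((0 3 9 10 8 2 4 7 13))^(-21)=(0 4 10)(2 9 13)(3 7 8)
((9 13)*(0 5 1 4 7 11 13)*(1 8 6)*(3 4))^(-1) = (0 9 13 11 7 4 3 1 6 8 5)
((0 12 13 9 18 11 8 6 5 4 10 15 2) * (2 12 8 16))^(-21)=((0 8 6 5 4 10 15 12 13 9 18 11 16 2))^(-21)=(0 12)(2 15)(4 11)(5 18)(6 9)(8 13)(10 16)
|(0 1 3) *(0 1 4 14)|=6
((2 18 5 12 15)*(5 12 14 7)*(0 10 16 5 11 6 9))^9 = (2 18 12 15)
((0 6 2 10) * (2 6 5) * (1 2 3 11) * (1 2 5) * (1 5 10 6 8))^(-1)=((0 5 3 11 2 6 8 1 10))^(-1)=(0 10 1 8 6 2 11 3 5)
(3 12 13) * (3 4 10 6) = (3 12 13 4 10 6) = [0, 1, 2, 12, 10, 5, 3, 7, 8, 9, 6, 11, 13, 4]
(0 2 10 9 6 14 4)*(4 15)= (0 2 10 9 6 14 15 4)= [2, 1, 10, 3, 0, 5, 14, 7, 8, 6, 9, 11, 12, 13, 15, 4]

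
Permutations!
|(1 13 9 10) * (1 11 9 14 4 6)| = 15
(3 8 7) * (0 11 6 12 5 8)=[11, 1, 2, 0, 4, 8, 12, 3, 7, 9, 10, 6, 5]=(0 11 6 12 5 8 7 3)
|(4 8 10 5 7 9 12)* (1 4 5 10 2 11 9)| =9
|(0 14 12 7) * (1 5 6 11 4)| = 20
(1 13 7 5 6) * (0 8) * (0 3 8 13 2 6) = (0 13 7 5)(1 2 6)(3 8) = [13, 2, 6, 8, 4, 0, 1, 5, 3, 9, 10, 11, 12, 7]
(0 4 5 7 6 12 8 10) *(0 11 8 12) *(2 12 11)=[4, 1, 12, 3, 5, 7, 0, 6, 10, 9, 2, 8, 11]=(0 4 5 7 6)(2 12 11 8 10)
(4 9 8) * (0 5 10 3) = (0 5 10 3)(4 9 8) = [5, 1, 2, 0, 9, 10, 6, 7, 4, 8, 3]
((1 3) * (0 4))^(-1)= (0 4)(1 3)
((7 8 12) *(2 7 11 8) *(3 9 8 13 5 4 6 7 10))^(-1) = (2 7 6 4 5 13 11 12 8 9 3 10)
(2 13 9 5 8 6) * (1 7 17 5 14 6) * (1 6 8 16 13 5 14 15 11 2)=(1 7 17 14 8 6)(2 5 16 13 9 15 11)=[0, 7, 5, 3, 4, 16, 1, 17, 6, 15, 10, 2, 12, 9, 8, 11, 13, 14]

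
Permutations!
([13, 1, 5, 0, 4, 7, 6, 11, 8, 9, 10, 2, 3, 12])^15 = (0 3 12 13)(2 11 7 5)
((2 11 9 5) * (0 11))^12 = (0 9 2 11 5)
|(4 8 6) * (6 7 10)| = |(4 8 7 10 6)| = 5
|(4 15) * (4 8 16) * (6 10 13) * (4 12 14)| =6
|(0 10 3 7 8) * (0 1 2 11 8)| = |(0 10 3 7)(1 2 11 8)| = 4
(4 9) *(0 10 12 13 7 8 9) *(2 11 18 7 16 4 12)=[10, 1, 11, 3, 0, 5, 6, 8, 9, 12, 2, 18, 13, 16, 14, 15, 4, 17, 7]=(0 10 2 11 18 7 8 9 12 13 16 4)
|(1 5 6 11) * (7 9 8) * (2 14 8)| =20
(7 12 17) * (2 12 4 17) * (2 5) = (2 12 5)(4 17 7) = [0, 1, 12, 3, 17, 2, 6, 4, 8, 9, 10, 11, 5, 13, 14, 15, 16, 7]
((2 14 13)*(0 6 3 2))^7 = (0 6 3 2 14 13)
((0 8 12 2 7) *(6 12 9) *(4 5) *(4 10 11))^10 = ((0 8 9 6 12 2 7)(4 5 10 11))^10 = (0 6 7 9 2 8 12)(4 10)(5 11)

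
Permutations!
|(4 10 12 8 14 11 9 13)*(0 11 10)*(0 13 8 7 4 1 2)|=12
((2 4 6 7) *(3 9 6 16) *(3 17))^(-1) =((2 4 16 17 3 9 6 7))^(-1) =(2 7 6 9 3 17 16 4)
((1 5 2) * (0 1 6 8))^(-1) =(0 8 6 2 5 1)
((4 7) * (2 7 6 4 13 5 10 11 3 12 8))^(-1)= (2 8 12 3 11 10 5 13 7)(4 6)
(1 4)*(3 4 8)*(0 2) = [2, 8, 0, 4, 1, 5, 6, 7, 3] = (0 2)(1 8 3 4)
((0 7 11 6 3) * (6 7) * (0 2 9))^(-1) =(0 9 2 3 6)(7 11)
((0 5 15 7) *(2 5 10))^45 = ((0 10 2 5 15 7))^45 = (0 5)(2 7)(10 15)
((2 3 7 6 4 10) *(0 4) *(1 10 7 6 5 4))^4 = (0 3 10)(1 6 2)(4 7 5)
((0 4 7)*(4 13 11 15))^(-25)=((0 13 11 15 4 7))^(-25)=(0 7 4 15 11 13)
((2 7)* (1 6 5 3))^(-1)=(1 3 5 6)(2 7)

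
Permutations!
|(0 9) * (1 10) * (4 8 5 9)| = 10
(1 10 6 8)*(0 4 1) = (0 4 1 10 6 8) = [4, 10, 2, 3, 1, 5, 8, 7, 0, 9, 6]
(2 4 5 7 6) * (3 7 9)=(2 4 5 9 3 7 6)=[0, 1, 4, 7, 5, 9, 2, 6, 8, 3]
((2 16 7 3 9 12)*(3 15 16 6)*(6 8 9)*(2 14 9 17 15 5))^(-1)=(2 5 7 16 15 17 8)(3 6)(9 14 12)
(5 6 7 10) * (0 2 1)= (0 2 1)(5 6 7 10)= [2, 0, 1, 3, 4, 6, 7, 10, 8, 9, 5]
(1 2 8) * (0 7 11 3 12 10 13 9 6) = (0 7 11 3 12 10 13 9 6)(1 2 8) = [7, 2, 8, 12, 4, 5, 0, 11, 1, 6, 13, 3, 10, 9]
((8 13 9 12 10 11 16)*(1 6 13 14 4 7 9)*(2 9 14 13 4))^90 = (1 13 8 16 11 10 12 9 2 14 7 4 6)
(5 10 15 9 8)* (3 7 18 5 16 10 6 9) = [0, 1, 2, 7, 4, 6, 9, 18, 16, 8, 15, 11, 12, 13, 14, 3, 10, 17, 5] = (3 7 18 5 6 9 8 16 10 15)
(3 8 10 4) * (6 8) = [0, 1, 2, 6, 3, 5, 8, 7, 10, 9, 4] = (3 6 8 10 4)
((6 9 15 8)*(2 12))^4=(15)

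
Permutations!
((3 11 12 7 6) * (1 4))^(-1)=(1 4)(3 6 7 12 11)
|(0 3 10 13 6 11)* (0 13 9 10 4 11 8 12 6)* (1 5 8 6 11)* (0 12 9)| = 24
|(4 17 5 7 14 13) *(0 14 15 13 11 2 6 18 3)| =42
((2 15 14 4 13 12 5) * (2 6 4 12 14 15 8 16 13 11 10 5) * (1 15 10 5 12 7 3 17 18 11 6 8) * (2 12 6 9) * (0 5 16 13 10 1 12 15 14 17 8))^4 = (1 8 11 4 15 3 18 6 12 7 17 10 2 14 13 16 9)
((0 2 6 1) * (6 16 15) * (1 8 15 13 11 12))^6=(0 1 12 11 13 16 2)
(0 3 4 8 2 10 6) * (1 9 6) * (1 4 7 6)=[3, 9, 10, 7, 8, 5, 0, 6, 2, 1, 4]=(0 3 7 6)(1 9)(2 10 4 8)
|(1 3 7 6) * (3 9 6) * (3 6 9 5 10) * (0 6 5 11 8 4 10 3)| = |(0 6 1 11 8 4 10)(3 7 5)| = 21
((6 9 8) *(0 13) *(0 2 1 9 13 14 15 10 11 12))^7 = (0 14 15 10 11 12)(1 9 8 6 13 2)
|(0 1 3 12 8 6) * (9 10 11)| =|(0 1 3 12 8 6)(9 10 11)| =6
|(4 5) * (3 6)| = 2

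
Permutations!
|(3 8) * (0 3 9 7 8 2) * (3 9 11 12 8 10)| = 6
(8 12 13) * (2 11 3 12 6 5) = (2 11 3 12 13 8 6 5) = [0, 1, 11, 12, 4, 2, 5, 7, 6, 9, 10, 3, 13, 8]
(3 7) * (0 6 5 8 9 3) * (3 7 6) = (0 3 6 5 8 9 7) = [3, 1, 2, 6, 4, 8, 5, 0, 9, 7]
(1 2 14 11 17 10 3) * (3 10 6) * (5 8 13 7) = [0, 2, 14, 1, 4, 8, 3, 5, 13, 9, 10, 17, 12, 7, 11, 15, 16, 6] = (1 2 14 11 17 6 3)(5 8 13 7)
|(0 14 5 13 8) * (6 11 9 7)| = 20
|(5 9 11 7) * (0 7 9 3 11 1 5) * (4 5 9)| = 4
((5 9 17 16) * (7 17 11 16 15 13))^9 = (5 9 11 16)(7 17 15 13)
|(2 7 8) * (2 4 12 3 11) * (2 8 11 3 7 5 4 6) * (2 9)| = 9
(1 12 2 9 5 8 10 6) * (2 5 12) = [0, 2, 9, 3, 4, 8, 1, 7, 10, 12, 6, 11, 5] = (1 2 9 12 5 8 10 6)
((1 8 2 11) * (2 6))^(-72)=(1 2 8 11 6)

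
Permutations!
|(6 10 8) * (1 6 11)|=5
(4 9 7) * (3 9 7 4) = (3 9 4 7) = [0, 1, 2, 9, 7, 5, 6, 3, 8, 4]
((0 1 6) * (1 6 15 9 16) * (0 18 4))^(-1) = (0 4 18 6)(1 16 9 15)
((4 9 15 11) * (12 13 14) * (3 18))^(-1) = (3 18)(4 11 15 9)(12 14 13) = ((3 18)(4 9 15 11)(12 13 14))^(-1)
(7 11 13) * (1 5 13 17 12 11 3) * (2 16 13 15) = (1 5 15 2 16 13 7 3)(11 17 12) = [0, 5, 16, 1, 4, 15, 6, 3, 8, 9, 10, 17, 11, 7, 14, 2, 13, 12]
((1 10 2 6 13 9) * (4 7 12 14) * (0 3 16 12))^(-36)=(0 7 4 14 12 16 3)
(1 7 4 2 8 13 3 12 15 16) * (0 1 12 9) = [1, 7, 8, 9, 2, 5, 6, 4, 13, 0, 10, 11, 15, 3, 14, 16, 12] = (0 1 7 4 2 8 13 3 9)(12 15 16)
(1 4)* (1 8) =[0, 4, 2, 3, 8, 5, 6, 7, 1] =(1 4 8)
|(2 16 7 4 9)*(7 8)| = |(2 16 8 7 4 9)| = 6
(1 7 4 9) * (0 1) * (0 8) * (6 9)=(0 1 7 4 6 9 8)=[1, 7, 2, 3, 6, 5, 9, 4, 0, 8]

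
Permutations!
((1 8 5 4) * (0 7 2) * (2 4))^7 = (8)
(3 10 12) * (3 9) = (3 10 12 9) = [0, 1, 2, 10, 4, 5, 6, 7, 8, 3, 12, 11, 9]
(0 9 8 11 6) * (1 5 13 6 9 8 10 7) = (0 8 11 9 10 7 1 5 13 6) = [8, 5, 2, 3, 4, 13, 0, 1, 11, 10, 7, 9, 12, 6]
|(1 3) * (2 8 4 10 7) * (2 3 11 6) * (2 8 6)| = 9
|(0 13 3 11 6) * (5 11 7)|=|(0 13 3 7 5 11 6)|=7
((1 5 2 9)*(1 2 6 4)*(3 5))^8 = (9)(1 6 3 4 5)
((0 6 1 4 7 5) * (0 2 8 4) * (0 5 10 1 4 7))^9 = ((0 6 4)(1 5 2 8 7 10))^9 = (1 8)(2 10)(5 7)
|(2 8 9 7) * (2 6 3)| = 6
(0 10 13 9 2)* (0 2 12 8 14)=(0 10 13 9 12 8 14)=[10, 1, 2, 3, 4, 5, 6, 7, 14, 12, 13, 11, 8, 9, 0]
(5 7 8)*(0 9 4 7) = (0 9 4 7 8 5) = [9, 1, 2, 3, 7, 0, 6, 8, 5, 4]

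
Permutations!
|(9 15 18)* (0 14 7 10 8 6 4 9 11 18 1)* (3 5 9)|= |(0 14 7 10 8 6 4 3 5 9 15 1)(11 18)|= 12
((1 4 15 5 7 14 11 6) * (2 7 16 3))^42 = ((1 4 15 5 16 3 2 7 14 11 6))^42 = (1 11 7 3 5 4 6 14 2 16 15)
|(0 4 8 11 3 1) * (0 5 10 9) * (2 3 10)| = |(0 4 8 11 10 9)(1 5 2 3)| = 12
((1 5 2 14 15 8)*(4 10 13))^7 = ((1 5 2 14 15 8)(4 10 13))^7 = (1 5 2 14 15 8)(4 10 13)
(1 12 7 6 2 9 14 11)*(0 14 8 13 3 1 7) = (0 14 11 7 6 2 9 8 13 3 1 12) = [14, 12, 9, 1, 4, 5, 2, 6, 13, 8, 10, 7, 0, 3, 11]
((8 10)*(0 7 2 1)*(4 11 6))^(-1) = ((0 7 2 1)(4 11 6)(8 10))^(-1) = (0 1 2 7)(4 6 11)(8 10)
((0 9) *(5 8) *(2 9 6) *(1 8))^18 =(0 2)(6 9)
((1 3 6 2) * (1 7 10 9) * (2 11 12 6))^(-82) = (1 2 10)(3 7 9)(6 12 11)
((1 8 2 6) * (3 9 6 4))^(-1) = ((1 8 2 4 3 9 6))^(-1) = (1 6 9 3 4 2 8)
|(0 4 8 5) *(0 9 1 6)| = 7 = |(0 4 8 5 9 1 6)|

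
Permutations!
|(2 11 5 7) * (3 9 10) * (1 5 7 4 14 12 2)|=|(1 5 4 14 12 2 11 7)(3 9 10)|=24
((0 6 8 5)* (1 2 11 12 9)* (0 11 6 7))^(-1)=((0 7)(1 2 6 8 5 11 12 9))^(-1)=(0 7)(1 9 12 11 5 8 6 2)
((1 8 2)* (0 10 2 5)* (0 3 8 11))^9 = (0 11 1 2 10)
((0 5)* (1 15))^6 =((0 5)(1 15))^6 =(15)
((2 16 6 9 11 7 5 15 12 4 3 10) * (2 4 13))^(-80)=(16)(3 10 4)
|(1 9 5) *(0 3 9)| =|(0 3 9 5 1)| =5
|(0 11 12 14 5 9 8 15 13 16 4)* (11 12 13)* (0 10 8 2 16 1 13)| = 12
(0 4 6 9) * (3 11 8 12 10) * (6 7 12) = (0 4 7 12 10 3 11 8 6 9) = [4, 1, 2, 11, 7, 5, 9, 12, 6, 0, 3, 8, 10]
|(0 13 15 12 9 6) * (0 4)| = 7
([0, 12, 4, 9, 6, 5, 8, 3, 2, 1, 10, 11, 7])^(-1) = (1 9 3 7 12)(2 8 6 4)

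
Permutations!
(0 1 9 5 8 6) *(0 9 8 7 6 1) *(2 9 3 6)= (1 8)(2 9 5 7)(3 6)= [0, 8, 9, 6, 4, 7, 3, 2, 1, 5]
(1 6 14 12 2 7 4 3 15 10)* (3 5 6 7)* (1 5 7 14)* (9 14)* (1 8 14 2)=(1 9 2 3 15 10 5 6 8 14 12)(4 7)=[0, 9, 3, 15, 7, 6, 8, 4, 14, 2, 5, 11, 1, 13, 12, 10]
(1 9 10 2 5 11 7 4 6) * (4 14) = (1 9 10 2 5 11 7 14 4 6) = [0, 9, 5, 3, 6, 11, 1, 14, 8, 10, 2, 7, 12, 13, 4]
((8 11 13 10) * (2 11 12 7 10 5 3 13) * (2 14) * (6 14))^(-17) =((2 11 6 14)(3 13 5)(7 10 8 12))^(-17) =(2 14 6 11)(3 13 5)(7 12 8 10)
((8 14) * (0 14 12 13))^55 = (14)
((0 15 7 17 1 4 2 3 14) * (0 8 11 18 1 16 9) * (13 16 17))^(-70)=((0 15 7 13 16 9)(1 4 2 3 14 8 11 18))^(-70)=(0 7 16)(1 2 14 11)(3 8 18 4)(9 15 13)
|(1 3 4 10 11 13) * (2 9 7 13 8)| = |(1 3 4 10 11 8 2 9 7 13)| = 10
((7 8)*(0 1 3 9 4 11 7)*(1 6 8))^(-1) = (0 8 6)(1 7 11 4 9 3)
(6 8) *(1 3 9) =[0, 3, 2, 9, 4, 5, 8, 7, 6, 1] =(1 3 9)(6 8)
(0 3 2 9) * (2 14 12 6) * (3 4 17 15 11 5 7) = [4, 1, 9, 14, 17, 7, 2, 3, 8, 0, 10, 5, 6, 13, 12, 11, 16, 15] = (0 4 17 15 11 5 7 3 14 12 6 2 9)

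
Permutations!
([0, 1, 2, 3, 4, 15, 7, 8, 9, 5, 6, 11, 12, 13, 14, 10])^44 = (5 10 7 9 15 6 8)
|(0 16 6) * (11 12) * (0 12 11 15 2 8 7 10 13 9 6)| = 18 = |(0 16)(2 8 7 10 13 9 6 12 15)|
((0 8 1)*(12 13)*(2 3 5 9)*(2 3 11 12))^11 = ((0 8 1)(2 11 12 13)(3 5 9))^11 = (0 1 8)(2 13 12 11)(3 9 5)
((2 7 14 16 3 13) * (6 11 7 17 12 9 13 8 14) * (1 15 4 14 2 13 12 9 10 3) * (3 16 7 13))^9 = (1 8 4 17 7 12 11 16 3 15 2 14 9 6 10 13)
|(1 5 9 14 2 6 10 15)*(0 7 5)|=10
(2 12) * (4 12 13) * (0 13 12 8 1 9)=(0 13 4 8 1 9)(2 12)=[13, 9, 12, 3, 8, 5, 6, 7, 1, 0, 10, 11, 2, 4]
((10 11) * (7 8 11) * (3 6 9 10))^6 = ((3 6 9 10 7 8 11))^6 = (3 11 8 7 10 9 6)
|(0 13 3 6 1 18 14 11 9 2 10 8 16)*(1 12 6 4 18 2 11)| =|(0 13 3 4 18 14 1 2 10 8 16)(6 12)(9 11)| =22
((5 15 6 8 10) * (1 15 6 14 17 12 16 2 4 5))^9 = ((1 15 14 17 12 16 2 4 5 6 8 10))^9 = (1 6 2 17)(4 12 15 8)(5 16 14 10)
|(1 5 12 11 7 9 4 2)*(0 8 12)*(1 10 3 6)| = |(0 8 12 11 7 9 4 2 10 3 6 1 5)| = 13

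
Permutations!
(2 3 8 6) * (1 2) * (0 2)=(0 2 3 8 6 1)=[2, 0, 3, 8, 4, 5, 1, 7, 6]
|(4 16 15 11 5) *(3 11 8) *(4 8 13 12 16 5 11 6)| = 20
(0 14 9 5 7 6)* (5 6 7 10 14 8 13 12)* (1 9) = [8, 9, 2, 3, 4, 10, 0, 7, 13, 6, 14, 11, 5, 12, 1] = (0 8 13 12 5 10 14 1 9 6)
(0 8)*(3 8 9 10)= (0 9 10 3 8)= [9, 1, 2, 8, 4, 5, 6, 7, 0, 10, 3]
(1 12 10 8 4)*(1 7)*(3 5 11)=(1 12 10 8 4 7)(3 5 11)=[0, 12, 2, 5, 7, 11, 6, 1, 4, 9, 8, 3, 10]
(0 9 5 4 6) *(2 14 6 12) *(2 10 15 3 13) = (0 9 5 4 12 10 15 3 13 2 14 6) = [9, 1, 14, 13, 12, 4, 0, 7, 8, 5, 15, 11, 10, 2, 6, 3]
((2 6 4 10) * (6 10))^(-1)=((2 10)(4 6))^(-1)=(2 10)(4 6)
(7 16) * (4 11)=(4 11)(7 16)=[0, 1, 2, 3, 11, 5, 6, 16, 8, 9, 10, 4, 12, 13, 14, 15, 7]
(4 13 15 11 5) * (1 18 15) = (1 18 15 11 5 4 13) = [0, 18, 2, 3, 13, 4, 6, 7, 8, 9, 10, 5, 12, 1, 14, 11, 16, 17, 15]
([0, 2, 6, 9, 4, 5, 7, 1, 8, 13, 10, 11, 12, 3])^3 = (13)(1 7 6 2)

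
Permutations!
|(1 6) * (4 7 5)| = |(1 6)(4 7 5)| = 6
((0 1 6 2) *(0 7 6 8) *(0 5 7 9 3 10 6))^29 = ((0 1 8 5 7)(2 9 3 10 6))^29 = (0 7 5 8 1)(2 6 10 3 9)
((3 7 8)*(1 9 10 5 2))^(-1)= ((1 9 10 5 2)(3 7 8))^(-1)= (1 2 5 10 9)(3 8 7)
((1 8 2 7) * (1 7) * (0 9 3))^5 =((0 9 3)(1 8 2))^5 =(0 3 9)(1 2 8)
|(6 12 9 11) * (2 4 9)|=|(2 4 9 11 6 12)|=6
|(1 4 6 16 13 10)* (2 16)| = |(1 4 6 2 16 13 10)| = 7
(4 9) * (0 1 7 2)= (0 1 7 2)(4 9)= [1, 7, 0, 3, 9, 5, 6, 2, 8, 4]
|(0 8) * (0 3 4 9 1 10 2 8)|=|(1 10 2 8 3 4 9)|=7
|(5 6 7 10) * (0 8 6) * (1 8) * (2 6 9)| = |(0 1 8 9 2 6 7 10 5)| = 9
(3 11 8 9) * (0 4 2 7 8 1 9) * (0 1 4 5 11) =(0 5 11 4 2 7 8 1 9 3) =[5, 9, 7, 0, 2, 11, 6, 8, 1, 3, 10, 4]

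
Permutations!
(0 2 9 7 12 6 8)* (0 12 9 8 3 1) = (0 2 8 12 6 3 1)(7 9) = [2, 0, 8, 1, 4, 5, 3, 9, 12, 7, 10, 11, 6]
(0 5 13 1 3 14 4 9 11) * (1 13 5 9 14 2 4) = (0 9 11)(1 3 2 4 14) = [9, 3, 4, 2, 14, 5, 6, 7, 8, 11, 10, 0, 12, 13, 1]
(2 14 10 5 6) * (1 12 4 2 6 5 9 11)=(1 12 4 2 14 10 9 11)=[0, 12, 14, 3, 2, 5, 6, 7, 8, 11, 9, 1, 4, 13, 10]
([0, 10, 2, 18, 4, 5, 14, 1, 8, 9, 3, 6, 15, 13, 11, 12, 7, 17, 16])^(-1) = (1 7 16 18 3 10)(6 11 14)(12 15)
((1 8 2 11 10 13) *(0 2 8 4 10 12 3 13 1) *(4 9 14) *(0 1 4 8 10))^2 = (0 11 3 1 14 10)(2 12 13 9 8 4)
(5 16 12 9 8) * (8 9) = (5 16 12 8) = [0, 1, 2, 3, 4, 16, 6, 7, 5, 9, 10, 11, 8, 13, 14, 15, 12]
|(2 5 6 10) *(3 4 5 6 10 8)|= 7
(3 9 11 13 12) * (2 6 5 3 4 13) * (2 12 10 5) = (2 6)(3 9 11 12 4 13 10 5) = [0, 1, 6, 9, 13, 3, 2, 7, 8, 11, 5, 12, 4, 10]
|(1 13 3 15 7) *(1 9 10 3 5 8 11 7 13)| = 9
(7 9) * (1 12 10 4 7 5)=(1 12 10 4 7 9 5)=[0, 12, 2, 3, 7, 1, 6, 9, 8, 5, 4, 11, 10]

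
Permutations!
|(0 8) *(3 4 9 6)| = |(0 8)(3 4 9 6)| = 4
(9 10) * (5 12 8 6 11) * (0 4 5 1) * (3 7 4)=(0 3 7 4 5 12 8 6 11 1)(9 10)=[3, 0, 2, 7, 5, 12, 11, 4, 6, 10, 9, 1, 8]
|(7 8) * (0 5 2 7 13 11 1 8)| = 4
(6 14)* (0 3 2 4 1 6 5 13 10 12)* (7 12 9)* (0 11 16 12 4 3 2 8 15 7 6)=(0 2 3 8 15 7 4 1)(5 13 10 9 6 14)(11 16 12)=[2, 0, 3, 8, 1, 13, 14, 4, 15, 6, 9, 16, 11, 10, 5, 7, 12]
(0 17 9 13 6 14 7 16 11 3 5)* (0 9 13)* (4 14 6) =(0 17 13 4 14 7 16 11 3 5 9) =[17, 1, 2, 5, 14, 9, 6, 16, 8, 0, 10, 3, 12, 4, 7, 15, 11, 13]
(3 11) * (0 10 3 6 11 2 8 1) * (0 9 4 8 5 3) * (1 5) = (0 10)(1 9 4 8 5 3 2)(6 11) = [10, 9, 1, 2, 8, 3, 11, 7, 5, 4, 0, 6]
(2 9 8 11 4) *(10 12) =[0, 1, 9, 3, 2, 5, 6, 7, 11, 8, 12, 4, 10] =(2 9 8 11 4)(10 12)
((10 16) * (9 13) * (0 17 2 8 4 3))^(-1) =(0 3 4 8 2 17)(9 13)(10 16)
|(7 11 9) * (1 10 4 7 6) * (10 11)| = 12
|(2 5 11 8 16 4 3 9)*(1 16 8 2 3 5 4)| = 4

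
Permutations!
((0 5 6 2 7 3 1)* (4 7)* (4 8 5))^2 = (0 7 1 4 3)(2 5)(6 8)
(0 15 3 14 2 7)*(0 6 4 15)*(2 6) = [0, 1, 7, 14, 15, 5, 4, 2, 8, 9, 10, 11, 12, 13, 6, 3] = (2 7)(3 14 6 4 15)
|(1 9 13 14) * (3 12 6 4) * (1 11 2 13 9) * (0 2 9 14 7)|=|(0 2 13 7)(3 12 6 4)(9 14 11)|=12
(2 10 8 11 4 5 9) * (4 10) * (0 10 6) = (0 10 8 11 6)(2 4 5 9) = [10, 1, 4, 3, 5, 9, 0, 7, 11, 2, 8, 6]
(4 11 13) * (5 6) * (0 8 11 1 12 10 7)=(0 8 11 13 4 1 12 10 7)(5 6)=[8, 12, 2, 3, 1, 6, 5, 0, 11, 9, 7, 13, 10, 4]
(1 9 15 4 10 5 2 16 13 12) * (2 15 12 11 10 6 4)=(1 9 12)(2 16 13 11 10 5 15)(4 6)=[0, 9, 16, 3, 6, 15, 4, 7, 8, 12, 5, 10, 1, 11, 14, 2, 13]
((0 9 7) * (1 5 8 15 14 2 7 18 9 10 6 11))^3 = (0 11 8 2 10 1 15 7 6 5 14)(9 18)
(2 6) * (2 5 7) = (2 6 5 7) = [0, 1, 6, 3, 4, 7, 5, 2]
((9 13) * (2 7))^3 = (2 7)(9 13)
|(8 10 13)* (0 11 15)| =3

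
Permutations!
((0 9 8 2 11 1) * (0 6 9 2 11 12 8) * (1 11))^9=((0 2 12 8 1 6 9))^9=(0 12 1 9 2 8 6)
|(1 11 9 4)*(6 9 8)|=6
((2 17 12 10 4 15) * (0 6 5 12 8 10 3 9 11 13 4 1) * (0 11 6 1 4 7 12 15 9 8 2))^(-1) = ((0 1 11 13 7 12 3 8 10 4 9 6 5 15)(2 17))^(-1) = (0 15 5 6 9 4 10 8 3 12 7 13 11 1)(2 17)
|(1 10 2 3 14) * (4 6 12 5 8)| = |(1 10 2 3 14)(4 6 12 5 8)| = 5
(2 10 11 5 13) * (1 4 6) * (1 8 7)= [0, 4, 10, 3, 6, 13, 8, 1, 7, 9, 11, 5, 12, 2]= (1 4 6 8 7)(2 10 11 5 13)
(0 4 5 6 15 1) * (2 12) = (0 4 5 6 15 1)(2 12) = [4, 0, 12, 3, 5, 6, 15, 7, 8, 9, 10, 11, 2, 13, 14, 1]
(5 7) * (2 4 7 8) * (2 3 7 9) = (2 4 9)(3 7 5 8) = [0, 1, 4, 7, 9, 8, 6, 5, 3, 2]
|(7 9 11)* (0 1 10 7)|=6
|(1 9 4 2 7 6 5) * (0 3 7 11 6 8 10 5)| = 12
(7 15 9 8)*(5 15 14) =(5 15 9 8 7 14) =[0, 1, 2, 3, 4, 15, 6, 14, 7, 8, 10, 11, 12, 13, 5, 9]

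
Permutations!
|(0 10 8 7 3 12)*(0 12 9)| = 6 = |(12)(0 10 8 7 3 9)|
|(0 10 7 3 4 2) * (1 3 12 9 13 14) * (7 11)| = 12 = |(0 10 11 7 12 9 13 14 1 3 4 2)|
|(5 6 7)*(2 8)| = 6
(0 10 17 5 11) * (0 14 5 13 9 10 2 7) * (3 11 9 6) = (0 2 7)(3 11 14 5 9 10 17 13 6) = [2, 1, 7, 11, 4, 9, 3, 0, 8, 10, 17, 14, 12, 6, 5, 15, 16, 13]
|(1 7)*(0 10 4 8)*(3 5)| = |(0 10 4 8)(1 7)(3 5)| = 4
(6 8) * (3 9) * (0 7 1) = [7, 0, 2, 9, 4, 5, 8, 1, 6, 3] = (0 7 1)(3 9)(6 8)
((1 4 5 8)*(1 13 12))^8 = ((1 4 5 8 13 12))^8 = (1 5 13)(4 8 12)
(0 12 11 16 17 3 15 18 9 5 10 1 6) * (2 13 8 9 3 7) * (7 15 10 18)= [12, 6, 13, 10, 4, 18, 0, 2, 9, 5, 1, 16, 11, 8, 14, 7, 17, 15, 3]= (0 12 11 16 17 15 7 2 13 8 9 5 18 3 10 1 6)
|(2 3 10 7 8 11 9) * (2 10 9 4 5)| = 9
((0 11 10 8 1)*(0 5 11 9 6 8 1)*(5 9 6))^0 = ((0 6 8)(1 9 5 11 10))^0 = (11)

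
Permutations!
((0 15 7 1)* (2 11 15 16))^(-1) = ((0 16 2 11 15 7 1))^(-1) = (0 1 7 15 11 2 16)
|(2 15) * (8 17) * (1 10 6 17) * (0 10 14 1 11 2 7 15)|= |(0 10 6 17 8 11 2)(1 14)(7 15)|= 14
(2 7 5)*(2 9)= (2 7 5 9)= [0, 1, 7, 3, 4, 9, 6, 5, 8, 2]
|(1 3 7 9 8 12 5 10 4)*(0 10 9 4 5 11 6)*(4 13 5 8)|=|(0 10 8 12 11 6)(1 3 7 13 5 9 4)|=42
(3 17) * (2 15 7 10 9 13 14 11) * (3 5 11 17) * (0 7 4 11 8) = (0 7 10 9 13 14 17 5 8)(2 15 4 11) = [7, 1, 15, 3, 11, 8, 6, 10, 0, 13, 9, 2, 12, 14, 17, 4, 16, 5]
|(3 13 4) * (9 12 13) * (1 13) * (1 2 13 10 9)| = 8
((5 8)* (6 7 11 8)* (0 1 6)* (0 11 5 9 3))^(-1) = ((0 1 6 7 5 11 8 9 3))^(-1) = (0 3 9 8 11 5 7 6 1)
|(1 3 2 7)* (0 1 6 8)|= |(0 1 3 2 7 6 8)|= 7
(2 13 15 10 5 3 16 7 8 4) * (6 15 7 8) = (2 13 7 6 15 10 5 3 16 8 4) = [0, 1, 13, 16, 2, 3, 15, 6, 4, 9, 5, 11, 12, 7, 14, 10, 8]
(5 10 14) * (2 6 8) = [0, 1, 6, 3, 4, 10, 8, 7, 2, 9, 14, 11, 12, 13, 5] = (2 6 8)(5 10 14)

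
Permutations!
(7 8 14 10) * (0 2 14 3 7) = (0 2 14 10)(3 7 8) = [2, 1, 14, 7, 4, 5, 6, 8, 3, 9, 0, 11, 12, 13, 10]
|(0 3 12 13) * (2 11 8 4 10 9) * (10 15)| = 28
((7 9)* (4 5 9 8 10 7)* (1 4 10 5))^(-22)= ((1 4)(5 9 10 7 8))^(-22)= (5 7 9 8 10)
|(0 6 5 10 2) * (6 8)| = 6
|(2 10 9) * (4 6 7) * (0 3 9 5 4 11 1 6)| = 28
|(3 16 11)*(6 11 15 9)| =|(3 16 15 9 6 11)| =6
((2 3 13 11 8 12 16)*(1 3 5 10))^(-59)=(1 3 13 11 8 12 16 2 5 10)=((1 3 13 11 8 12 16 2 5 10))^(-59)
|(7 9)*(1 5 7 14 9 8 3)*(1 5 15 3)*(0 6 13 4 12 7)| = 22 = |(0 6 13 4 12 7 8 1 15 3 5)(9 14)|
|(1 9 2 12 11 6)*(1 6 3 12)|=3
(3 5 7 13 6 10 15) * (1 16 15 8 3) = (1 16 15)(3 5 7 13 6 10 8) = [0, 16, 2, 5, 4, 7, 10, 13, 3, 9, 8, 11, 12, 6, 14, 1, 15]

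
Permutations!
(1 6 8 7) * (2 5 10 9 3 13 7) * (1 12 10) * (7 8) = [0, 6, 5, 13, 4, 1, 7, 12, 2, 3, 9, 11, 10, 8] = (1 6 7 12 10 9 3 13 8 2 5)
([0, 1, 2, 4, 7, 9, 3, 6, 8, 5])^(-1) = (3 6 7 4)(5 9)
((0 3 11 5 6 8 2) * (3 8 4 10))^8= (0 2 8)(3 5 4)(6 10 11)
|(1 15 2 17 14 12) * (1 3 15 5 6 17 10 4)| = 11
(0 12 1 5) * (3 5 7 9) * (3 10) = (0 12 1 7 9 10 3 5) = [12, 7, 2, 5, 4, 0, 6, 9, 8, 10, 3, 11, 1]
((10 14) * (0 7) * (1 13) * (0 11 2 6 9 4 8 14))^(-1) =(0 10 14 8 4 9 6 2 11 7)(1 13)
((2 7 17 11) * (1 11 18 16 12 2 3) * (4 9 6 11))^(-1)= ((1 4 9 6 11 3)(2 7 17 18 16 12))^(-1)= (1 3 11 6 9 4)(2 12 16 18 17 7)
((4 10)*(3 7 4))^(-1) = ((3 7 4 10))^(-1) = (3 10 4 7)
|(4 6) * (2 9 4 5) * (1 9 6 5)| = |(1 9 4 5 2 6)| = 6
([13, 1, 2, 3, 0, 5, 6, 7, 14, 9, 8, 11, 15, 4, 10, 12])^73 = [13, 1, 2, 3, 0, 5, 6, 7, 14, 9, 8, 11, 15, 4, 10, 12]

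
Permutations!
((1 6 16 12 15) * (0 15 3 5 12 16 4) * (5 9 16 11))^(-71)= (0 4 6 1 15)(3 9 16 11 5 12)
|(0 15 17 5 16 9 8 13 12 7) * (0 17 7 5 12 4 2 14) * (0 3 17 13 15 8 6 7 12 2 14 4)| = 10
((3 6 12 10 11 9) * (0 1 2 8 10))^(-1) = ((0 1 2 8 10 11 9 3 6 12))^(-1) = (0 12 6 3 9 11 10 8 2 1)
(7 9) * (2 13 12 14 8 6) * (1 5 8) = [0, 5, 13, 3, 4, 8, 2, 9, 6, 7, 10, 11, 14, 12, 1] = (1 5 8 6 2 13 12 14)(7 9)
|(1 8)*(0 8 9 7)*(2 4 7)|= 7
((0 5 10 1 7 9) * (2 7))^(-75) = (0 10 2 9 5 1 7)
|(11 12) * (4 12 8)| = 4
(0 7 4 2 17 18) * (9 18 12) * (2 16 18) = (0 7 4 16 18)(2 17 12 9) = [7, 1, 17, 3, 16, 5, 6, 4, 8, 2, 10, 11, 9, 13, 14, 15, 18, 12, 0]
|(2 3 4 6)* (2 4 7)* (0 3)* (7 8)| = 10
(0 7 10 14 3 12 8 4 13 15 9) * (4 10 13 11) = (0 7 13 15 9)(3 12 8 10 14)(4 11) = [7, 1, 2, 12, 11, 5, 6, 13, 10, 0, 14, 4, 8, 15, 3, 9]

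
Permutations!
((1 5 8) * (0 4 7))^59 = ((0 4 7)(1 5 8))^59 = (0 7 4)(1 8 5)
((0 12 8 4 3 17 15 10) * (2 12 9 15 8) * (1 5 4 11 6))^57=((0 9 15 10)(1 5 4 3 17 8 11 6)(2 12))^57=(0 9 15 10)(1 5 4 3 17 8 11 6)(2 12)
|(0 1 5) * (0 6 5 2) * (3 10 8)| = |(0 1 2)(3 10 8)(5 6)| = 6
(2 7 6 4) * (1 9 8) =(1 9 8)(2 7 6 4) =[0, 9, 7, 3, 2, 5, 4, 6, 1, 8]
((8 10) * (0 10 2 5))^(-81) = ((0 10 8 2 5))^(-81) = (0 5 2 8 10)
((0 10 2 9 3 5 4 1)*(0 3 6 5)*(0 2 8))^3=((0 10 8)(1 3 2 9 6 5 4))^3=(10)(1 9 4 2 5 3 6)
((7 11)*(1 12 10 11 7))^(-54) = (1 10)(11 12)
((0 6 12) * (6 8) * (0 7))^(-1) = (0 7 12 6 8)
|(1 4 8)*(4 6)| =|(1 6 4 8)| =4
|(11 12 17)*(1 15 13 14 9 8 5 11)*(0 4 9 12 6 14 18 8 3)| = 44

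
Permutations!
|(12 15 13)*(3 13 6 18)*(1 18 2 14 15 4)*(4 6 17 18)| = 18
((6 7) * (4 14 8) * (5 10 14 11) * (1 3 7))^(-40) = (4 5 14)(8 11 10) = ((1 3 7 6)(4 11 5 10 14 8))^(-40)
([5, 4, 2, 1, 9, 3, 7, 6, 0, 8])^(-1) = [8, 3, 2, 5, 1, 0, 7, 6, 9, 4]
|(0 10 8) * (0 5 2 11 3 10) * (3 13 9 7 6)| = |(2 11 13 9 7 6 3 10 8 5)| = 10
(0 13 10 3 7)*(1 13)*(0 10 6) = [1, 13, 2, 7, 4, 5, 0, 10, 8, 9, 3, 11, 12, 6] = (0 1 13 6)(3 7 10)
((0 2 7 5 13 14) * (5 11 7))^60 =(14)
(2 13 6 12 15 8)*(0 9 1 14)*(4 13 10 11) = [9, 14, 10, 3, 13, 5, 12, 7, 2, 1, 11, 4, 15, 6, 0, 8] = (0 9 1 14)(2 10 11 4 13 6 12 15 8)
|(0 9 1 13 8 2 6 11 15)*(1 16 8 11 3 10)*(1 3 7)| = 22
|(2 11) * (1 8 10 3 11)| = 6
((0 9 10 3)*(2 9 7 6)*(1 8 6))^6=(0 9 8)(1 3 2)(6 7 10)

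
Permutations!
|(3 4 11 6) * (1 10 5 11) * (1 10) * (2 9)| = |(2 9)(3 4 10 5 11 6)| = 6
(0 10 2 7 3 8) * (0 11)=[10, 1, 7, 8, 4, 5, 6, 3, 11, 9, 2, 0]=(0 10 2 7 3 8 11)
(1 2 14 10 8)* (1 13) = (1 2 14 10 8 13) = [0, 2, 14, 3, 4, 5, 6, 7, 13, 9, 8, 11, 12, 1, 10]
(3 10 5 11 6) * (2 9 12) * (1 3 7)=[0, 3, 9, 10, 4, 11, 7, 1, 8, 12, 5, 6, 2]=(1 3 10 5 11 6 7)(2 9 12)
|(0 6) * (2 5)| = 2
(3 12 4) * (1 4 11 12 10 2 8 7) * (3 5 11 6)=(1 4 5 11 12 6 3 10 2 8 7)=[0, 4, 8, 10, 5, 11, 3, 1, 7, 9, 2, 12, 6]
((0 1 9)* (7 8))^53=((0 1 9)(7 8))^53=(0 9 1)(7 8)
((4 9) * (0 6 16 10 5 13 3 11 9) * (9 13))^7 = ((0 6 16 10 5 9 4)(3 11 13))^7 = (16)(3 11 13)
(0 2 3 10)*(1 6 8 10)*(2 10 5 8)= [10, 6, 3, 1, 4, 8, 2, 7, 5, 9, 0]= (0 10)(1 6 2 3)(5 8)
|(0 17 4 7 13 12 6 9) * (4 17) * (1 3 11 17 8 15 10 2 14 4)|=16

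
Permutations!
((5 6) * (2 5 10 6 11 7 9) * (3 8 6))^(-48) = ((2 5 11 7 9)(3 8 6 10))^(-48) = (2 11 9 5 7)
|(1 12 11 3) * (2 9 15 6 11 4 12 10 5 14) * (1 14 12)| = |(1 10 5 12 4)(2 9 15 6 11 3 14)| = 35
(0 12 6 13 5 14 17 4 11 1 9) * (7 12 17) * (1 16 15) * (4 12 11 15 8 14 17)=(0 4 15 1 9)(5 17 12 6 13)(7 11 16 8 14)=[4, 9, 2, 3, 15, 17, 13, 11, 14, 0, 10, 16, 6, 5, 7, 1, 8, 12]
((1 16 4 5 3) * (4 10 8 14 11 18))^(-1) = (1 3 5 4 18 11 14 8 10 16)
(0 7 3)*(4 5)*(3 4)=(0 7 4 5 3)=[7, 1, 2, 0, 5, 3, 6, 4]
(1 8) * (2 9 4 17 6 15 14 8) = [0, 2, 9, 3, 17, 5, 15, 7, 1, 4, 10, 11, 12, 13, 8, 14, 16, 6] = (1 2 9 4 17 6 15 14 8)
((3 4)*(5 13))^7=(3 4)(5 13)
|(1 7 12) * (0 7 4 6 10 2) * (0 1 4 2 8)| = |(0 7 12 4 6 10 8)(1 2)| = 14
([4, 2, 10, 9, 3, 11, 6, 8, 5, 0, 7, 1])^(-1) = (0 9 3 4)(1 11 5 8 7 10 2)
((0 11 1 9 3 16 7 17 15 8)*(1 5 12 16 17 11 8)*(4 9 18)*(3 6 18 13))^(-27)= (0 8)(1 17 13 15 3)(4 9 6 18)(5 7 12 11 16)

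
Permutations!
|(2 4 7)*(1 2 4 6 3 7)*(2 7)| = 3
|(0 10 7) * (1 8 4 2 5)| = 15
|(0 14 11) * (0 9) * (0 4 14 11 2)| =6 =|(0 11 9 4 14 2)|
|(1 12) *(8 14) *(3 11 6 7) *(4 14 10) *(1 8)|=12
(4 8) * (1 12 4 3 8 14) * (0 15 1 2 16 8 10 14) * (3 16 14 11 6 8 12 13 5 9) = (0 15 1 13 5 9 3 10 11 6 8 16 12 4)(2 14) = [15, 13, 14, 10, 0, 9, 8, 7, 16, 3, 11, 6, 4, 5, 2, 1, 12]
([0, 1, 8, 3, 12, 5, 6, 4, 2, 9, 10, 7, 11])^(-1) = [0, 1, 8, 3, 7, 5, 6, 11, 2, 9, 10, 12, 4]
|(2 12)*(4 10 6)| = |(2 12)(4 10 6)| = 6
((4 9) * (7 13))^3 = ((4 9)(7 13))^3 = (4 9)(7 13)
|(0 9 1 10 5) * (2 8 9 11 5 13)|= |(0 11 5)(1 10 13 2 8 9)|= 6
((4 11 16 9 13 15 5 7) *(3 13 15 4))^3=(3 11 15)(4 9 7)(5 13 16)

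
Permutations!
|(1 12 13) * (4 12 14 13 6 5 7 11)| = 6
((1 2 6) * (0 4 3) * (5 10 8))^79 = ((0 4 3)(1 2 6)(5 10 8))^79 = (0 4 3)(1 2 6)(5 10 8)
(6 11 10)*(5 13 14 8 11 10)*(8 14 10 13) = [0, 1, 2, 3, 4, 8, 13, 7, 11, 9, 6, 5, 12, 10, 14] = (14)(5 8 11)(6 13 10)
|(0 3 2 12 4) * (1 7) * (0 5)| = 6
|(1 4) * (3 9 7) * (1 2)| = |(1 4 2)(3 9 7)| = 3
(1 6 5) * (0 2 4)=(0 2 4)(1 6 5)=[2, 6, 4, 3, 0, 1, 5]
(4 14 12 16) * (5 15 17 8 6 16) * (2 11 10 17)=[0, 1, 11, 3, 14, 15, 16, 7, 6, 9, 17, 10, 5, 13, 12, 2, 4, 8]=(2 11 10 17 8 6 16 4 14 12 5 15)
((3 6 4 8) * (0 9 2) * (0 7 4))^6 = (0 3 4 2)(6 8 7 9)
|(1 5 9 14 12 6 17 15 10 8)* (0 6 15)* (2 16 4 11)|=24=|(0 6 17)(1 5 9 14 12 15 10 8)(2 16 4 11)|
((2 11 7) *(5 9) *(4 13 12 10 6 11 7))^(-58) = (4 12 6)(10 11 13)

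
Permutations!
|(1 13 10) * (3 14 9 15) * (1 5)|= 4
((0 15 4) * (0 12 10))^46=(0 15 4 12 10)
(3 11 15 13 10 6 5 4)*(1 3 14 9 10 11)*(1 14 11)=(1 3 14 9 10 6 5 4 11 15 13)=[0, 3, 2, 14, 11, 4, 5, 7, 8, 10, 6, 15, 12, 1, 9, 13]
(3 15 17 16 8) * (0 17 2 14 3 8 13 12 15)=(0 17 16 13 12 15 2 14 3)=[17, 1, 14, 0, 4, 5, 6, 7, 8, 9, 10, 11, 15, 12, 3, 2, 13, 16]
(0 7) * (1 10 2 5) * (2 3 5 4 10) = [7, 2, 4, 5, 10, 1, 6, 0, 8, 9, 3] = (0 7)(1 2 4 10 3 5)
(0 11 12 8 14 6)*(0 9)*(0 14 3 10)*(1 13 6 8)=(0 11 12 1 13 6 9 14 8 3 10)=[11, 13, 2, 10, 4, 5, 9, 7, 3, 14, 0, 12, 1, 6, 8]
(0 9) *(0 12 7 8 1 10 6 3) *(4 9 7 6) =(0 7 8 1 10 4 9 12 6 3) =[7, 10, 2, 0, 9, 5, 3, 8, 1, 12, 4, 11, 6]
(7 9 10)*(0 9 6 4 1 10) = (0 9)(1 10 7 6 4) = [9, 10, 2, 3, 1, 5, 4, 6, 8, 0, 7]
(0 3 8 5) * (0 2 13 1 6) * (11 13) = [3, 6, 11, 8, 4, 2, 0, 7, 5, 9, 10, 13, 12, 1] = (0 3 8 5 2 11 13 1 6)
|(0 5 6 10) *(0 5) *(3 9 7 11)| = 12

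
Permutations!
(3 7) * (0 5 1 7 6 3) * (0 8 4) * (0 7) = (0 5 1)(3 6)(4 7 8) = [5, 0, 2, 6, 7, 1, 3, 8, 4]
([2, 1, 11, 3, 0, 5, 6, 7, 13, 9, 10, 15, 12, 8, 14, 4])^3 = (0 15 2 4 11)(8 13)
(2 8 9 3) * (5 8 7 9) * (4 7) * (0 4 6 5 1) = (0 4 7 9 3 2 6 5 8 1) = [4, 0, 6, 2, 7, 8, 5, 9, 1, 3]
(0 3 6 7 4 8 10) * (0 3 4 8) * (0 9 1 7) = (0 4 9 1 7 8 10 3 6) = [4, 7, 2, 6, 9, 5, 0, 8, 10, 1, 3]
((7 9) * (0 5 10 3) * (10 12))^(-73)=((0 5 12 10 3)(7 9))^(-73)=(0 12 3 5 10)(7 9)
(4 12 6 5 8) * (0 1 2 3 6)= (0 1 2 3 6 5 8 4 12)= [1, 2, 3, 6, 12, 8, 5, 7, 4, 9, 10, 11, 0]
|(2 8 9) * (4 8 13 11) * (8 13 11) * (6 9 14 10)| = 9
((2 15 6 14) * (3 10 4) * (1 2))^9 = (1 14 6 15 2)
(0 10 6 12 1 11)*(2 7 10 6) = (0 6 12 1 11)(2 7 10) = [6, 11, 7, 3, 4, 5, 12, 10, 8, 9, 2, 0, 1]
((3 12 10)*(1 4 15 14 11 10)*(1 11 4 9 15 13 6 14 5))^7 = (1 5 15 9)(3 10 11 12)(4 14 6 13)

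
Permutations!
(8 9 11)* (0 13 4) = (0 13 4)(8 9 11) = [13, 1, 2, 3, 0, 5, 6, 7, 9, 11, 10, 8, 12, 4]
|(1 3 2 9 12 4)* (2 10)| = 7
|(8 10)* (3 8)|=3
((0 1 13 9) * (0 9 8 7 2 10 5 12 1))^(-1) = (1 12 5 10 2 7 8 13)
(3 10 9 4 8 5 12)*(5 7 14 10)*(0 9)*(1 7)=(0 9 4 8 1 7 14 10)(3 5 12)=[9, 7, 2, 5, 8, 12, 6, 14, 1, 4, 0, 11, 3, 13, 10]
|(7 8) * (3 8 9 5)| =5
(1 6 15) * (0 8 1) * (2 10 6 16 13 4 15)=(0 8 1 16 13 4 15)(2 10 6)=[8, 16, 10, 3, 15, 5, 2, 7, 1, 9, 6, 11, 12, 4, 14, 0, 13]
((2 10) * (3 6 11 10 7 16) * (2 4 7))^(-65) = ((3 6 11 10 4 7 16))^(-65) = (3 7 10 6 16 4 11)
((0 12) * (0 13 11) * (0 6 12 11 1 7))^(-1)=((0 11 6 12 13 1 7))^(-1)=(0 7 1 13 12 6 11)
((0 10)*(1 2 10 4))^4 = ((0 4 1 2 10))^4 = (0 10 2 1 4)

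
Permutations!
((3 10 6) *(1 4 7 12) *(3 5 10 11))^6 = ((1 4 7 12)(3 11)(5 10 6))^6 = (1 7)(4 12)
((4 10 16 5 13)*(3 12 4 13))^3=((3 12 4 10 16 5))^3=(3 10)(4 5)(12 16)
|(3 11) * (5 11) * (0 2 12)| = |(0 2 12)(3 5 11)| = 3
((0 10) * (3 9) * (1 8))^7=((0 10)(1 8)(3 9))^7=(0 10)(1 8)(3 9)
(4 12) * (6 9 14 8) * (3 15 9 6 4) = [0, 1, 2, 15, 12, 5, 6, 7, 4, 14, 10, 11, 3, 13, 8, 9] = (3 15 9 14 8 4 12)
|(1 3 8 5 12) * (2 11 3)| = |(1 2 11 3 8 5 12)| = 7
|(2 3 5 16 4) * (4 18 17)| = 7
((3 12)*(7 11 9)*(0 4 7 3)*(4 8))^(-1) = ((0 8 4 7 11 9 3 12))^(-1) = (0 12 3 9 11 7 4 8)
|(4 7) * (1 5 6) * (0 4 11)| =12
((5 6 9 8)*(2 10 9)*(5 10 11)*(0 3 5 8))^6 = ((0 3 5 6 2 11 8 10 9))^6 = (0 8 6)(2 3 10)(5 9 11)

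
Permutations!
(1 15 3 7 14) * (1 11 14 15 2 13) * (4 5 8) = (1 2 13)(3 7 15)(4 5 8)(11 14) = [0, 2, 13, 7, 5, 8, 6, 15, 4, 9, 10, 14, 12, 1, 11, 3]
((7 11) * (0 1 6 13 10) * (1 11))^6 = ((0 11 7 1 6 13 10))^6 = (0 10 13 6 1 7 11)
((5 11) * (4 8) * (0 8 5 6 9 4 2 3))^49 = (0 8 2 3)(4 9 6 11 5)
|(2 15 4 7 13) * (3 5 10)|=|(2 15 4 7 13)(3 5 10)|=15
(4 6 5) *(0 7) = (0 7)(4 6 5) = [7, 1, 2, 3, 6, 4, 5, 0]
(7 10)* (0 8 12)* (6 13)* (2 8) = (0 2 8 12)(6 13)(7 10) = [2, 1, 8, 3, 4, 5, 13, 10, 12, 9, 7, 11, 0, 6]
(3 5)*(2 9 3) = (2 9 3 5) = [0, 1, 9, 5, 4, 2, 6, 7, 8, 3]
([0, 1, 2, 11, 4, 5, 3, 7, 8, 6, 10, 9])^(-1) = [0, 1, 2, 6, 4, 5, 9, 7, 8, 11, 10, 3]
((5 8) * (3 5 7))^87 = (3 7 8 5)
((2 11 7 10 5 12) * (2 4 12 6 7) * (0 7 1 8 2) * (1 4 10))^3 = (0 8)(1 11)(2 7)(4 5 12 6 10)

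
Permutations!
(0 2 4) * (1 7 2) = (0 1 7 2 4) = [1, 7, 4, 3, 0, 5, 6, 2]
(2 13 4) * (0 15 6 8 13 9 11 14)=(0 15 6 8 13 4 2 9 11 14)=[15, 1, 9, 3, 2, 5, 8, 7, 13, 11, 10, 14, 12, 4, 0, 6]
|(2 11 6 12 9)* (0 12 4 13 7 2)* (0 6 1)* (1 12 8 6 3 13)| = 35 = |(0 8 6 4 1)(2 11 12 9 3 13 7)|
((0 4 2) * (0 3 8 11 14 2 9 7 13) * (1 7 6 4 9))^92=(0 9 6 4 1 7 13)(2 8 14 3 11)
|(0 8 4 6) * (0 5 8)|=|(4 6 5 8)|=4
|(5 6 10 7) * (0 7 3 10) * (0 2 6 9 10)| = 6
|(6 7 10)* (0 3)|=|(0 3)(6 7 10)|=6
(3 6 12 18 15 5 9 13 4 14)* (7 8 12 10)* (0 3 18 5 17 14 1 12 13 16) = (0 3 6 10 7 8 13 4 1 12 5 9 16)(14 18 15 17) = [3, 12, 2, 6, 1, 9, 10, 8, 13, 16, 7, 11, 5, 4, 18, 17, 0, 14, 15]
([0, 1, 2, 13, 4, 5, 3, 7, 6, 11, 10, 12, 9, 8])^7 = [0, 1, 2, 6, 4, 5, 8, 7, 13, 11, 10, 12, 9, 3]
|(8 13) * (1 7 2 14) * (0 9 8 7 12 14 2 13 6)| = 12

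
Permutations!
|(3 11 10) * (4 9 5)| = 3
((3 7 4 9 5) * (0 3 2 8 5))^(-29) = (0 3 7 4 9)(2 8 5)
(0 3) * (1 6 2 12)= [3, 6, 12, 0, 4, 5, 2, 7, 8, 9, 10, 11, 1]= (0 3)(1 6 2 12)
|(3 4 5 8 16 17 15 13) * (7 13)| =9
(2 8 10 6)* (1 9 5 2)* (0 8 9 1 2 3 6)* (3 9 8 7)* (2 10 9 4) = (0 7 3 6 10)(2 8 9 5 4) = [7, 1, 8, 6, 2, 4, 10, 3, 9, 5, 0]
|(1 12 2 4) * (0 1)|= |(0 1 12 2 4)|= 5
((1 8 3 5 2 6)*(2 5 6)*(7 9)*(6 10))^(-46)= (1 6 10 3 8)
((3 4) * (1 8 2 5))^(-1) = ((1 8 2 5)(3 4))^(-1) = (1 5 2 8)(3 4)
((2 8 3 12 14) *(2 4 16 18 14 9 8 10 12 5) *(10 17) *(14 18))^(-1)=((18)(2 17 10 12 9 8 3 5)(4 16 14))^(-1)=(18)(2 5 3 8 9 12 10 17)(4 14 16)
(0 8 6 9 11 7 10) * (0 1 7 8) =(1 7 10)(6 9 11 8) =[0, 7, 2, 3, 4, 5, 9, 10, 6, 11, 1, 8]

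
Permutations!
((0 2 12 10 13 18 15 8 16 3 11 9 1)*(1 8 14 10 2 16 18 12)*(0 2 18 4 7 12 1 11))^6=(1 7 13 4 10 8 14 9 15 11 18 2 12)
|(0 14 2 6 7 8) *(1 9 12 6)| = |(0 14 2 1 9 12 6 7 8)| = 9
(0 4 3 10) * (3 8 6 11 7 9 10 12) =(0 4 8 6 11 7 9 10)(3 12) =[4, 1, 2, 12, 8, 5, 11, 9, 6, 10, 0, 7, 3]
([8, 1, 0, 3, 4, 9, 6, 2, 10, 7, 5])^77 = [0, 1, 2, 3, 4, 5, 6, 7, 8, 9, 10]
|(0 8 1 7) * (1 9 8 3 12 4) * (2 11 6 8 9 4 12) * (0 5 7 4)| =|(12)(0 3 2 11 6 8)(1 4)(5 7)| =6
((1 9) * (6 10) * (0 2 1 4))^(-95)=((0 2 1 9 4)(6 10))^(-95)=(6 10)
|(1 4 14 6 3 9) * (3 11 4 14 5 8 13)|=10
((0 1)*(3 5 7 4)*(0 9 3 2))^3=(0 3 4 1 5 2 9 7)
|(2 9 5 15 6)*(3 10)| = |(2 9 5 15 6)(3 10)| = 10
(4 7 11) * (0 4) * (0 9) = (0 4 7 11 9) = [4, 1, 2, 3, 7, 5, 6, 11, 8, 0, 10, 9]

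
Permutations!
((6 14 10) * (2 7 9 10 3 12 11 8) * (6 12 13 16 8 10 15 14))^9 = ((2 7 9 15 14 3 13 16 8)(10 12 11))^9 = (16)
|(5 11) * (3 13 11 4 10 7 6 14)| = 9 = |(3 13 11 5 4 10 7 6 14)|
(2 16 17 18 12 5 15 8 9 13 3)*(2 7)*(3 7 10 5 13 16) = (2 3 10 5 15 8 9 16 17 18 12 13 7) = [0, 1, 3, 10, 4, 15, 6, 2, 9, 16, 5, 11, 13, 7, 14, 8, 17, 18, 12]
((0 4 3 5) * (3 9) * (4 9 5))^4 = (0 5 4 3 9)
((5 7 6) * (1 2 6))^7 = (1 6 7 2 5)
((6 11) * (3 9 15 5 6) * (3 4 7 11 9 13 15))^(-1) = (3 9 6 5 15 13)(4 11 7)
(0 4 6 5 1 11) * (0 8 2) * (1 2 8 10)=(0 4 6 5 2)(1 11 10)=[4, 11, 0, 3, 6, 2, 5, 7, 8, 9, 1, 10]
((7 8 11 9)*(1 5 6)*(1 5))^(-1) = ((5 6)(7 8 11 9))^(-1) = (5 6)(7 9 11 8)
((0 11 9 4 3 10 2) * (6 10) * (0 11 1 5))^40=((0 1 5)(2 11 9 4 3 6 10))^40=(0 1 5)(2 6 4 11 10 3 9)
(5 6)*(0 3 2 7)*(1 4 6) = (0 3 2 7)(1 4 6 5) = [3, 4, 7, 2, 6, 1, 5, 0]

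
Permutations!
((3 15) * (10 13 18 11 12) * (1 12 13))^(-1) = (1 10 12)(3 15)(11 18 13)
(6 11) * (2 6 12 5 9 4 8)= (2 6 11 12 5 9 4 8)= [0, 1, 6, 3, 8, 9, 11, 7, 2, 4, 10, 12, 5]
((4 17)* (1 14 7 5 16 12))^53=(1 12 16 5 7 14)(4 17)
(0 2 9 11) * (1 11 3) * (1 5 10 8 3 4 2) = (0 1 11)(2 9 4)(3 5 10 8) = [1, 11, 9, 5, 2, 10, 6, 7, 3, 4, 8, 0]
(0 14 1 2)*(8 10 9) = (0 14 1 2)(8 10 9) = [14, 2, 0, 3, 4, 5, 6, 7, 10, 8, 9, 11, 12, 13, 1]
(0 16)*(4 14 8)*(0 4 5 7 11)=(0 16 4 14 8 5 7 11)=[16, 1, 2, 3, 14, 7, 6, 11, 5, 9, 10, 0, 12, 13, 8, 15, 4]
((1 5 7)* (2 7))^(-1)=(1 7 2 5)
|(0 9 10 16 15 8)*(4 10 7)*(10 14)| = |(0 9 7 4 14 10 16 15 8)| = 9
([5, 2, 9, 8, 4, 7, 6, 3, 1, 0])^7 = [9, 8, 1, 7, 4, 0, 6, 5, 3, 2]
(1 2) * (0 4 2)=(0 4 2 1)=[4, 0, 1, 3, 2]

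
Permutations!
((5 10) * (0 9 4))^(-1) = (0 4 9)(5 10)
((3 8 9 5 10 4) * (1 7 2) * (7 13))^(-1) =(1 2 7 13)(3 4 10 5 9 8) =((1 13 7 2)(3 8 9 5 10 4))^(-1)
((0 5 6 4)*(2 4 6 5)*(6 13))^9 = (6 13)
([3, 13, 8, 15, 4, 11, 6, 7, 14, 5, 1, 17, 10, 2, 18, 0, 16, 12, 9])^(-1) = [15, 10, 13, 0, 4, 9, 6, 7, 2, 18, 12, 5, 17, 1, 8, 3, 16, 11, 14]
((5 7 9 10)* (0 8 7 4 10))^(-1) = ((0 8 7 9)(4 10 5))^(-1) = (0 9 7 8)(4 5 10)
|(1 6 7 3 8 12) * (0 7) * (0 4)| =|(0 7 3 8 12 1 6 4)| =8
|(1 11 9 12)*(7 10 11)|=|(1 7 10 11 9 12)|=6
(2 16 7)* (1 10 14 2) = (1 10 14 2 16 7) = [0, 10, 16, 3, 4, 5, 6, 1, 8, 9, 14, 11, 12, 13, 2, 15, 7]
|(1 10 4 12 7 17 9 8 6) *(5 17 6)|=|(1 10 4 12 7 6)(5 17 9 8)|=12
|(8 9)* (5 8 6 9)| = |(5 8)(6 9)| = 2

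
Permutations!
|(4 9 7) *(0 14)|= 6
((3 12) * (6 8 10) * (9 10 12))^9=(3 6)(8 9)(10 12)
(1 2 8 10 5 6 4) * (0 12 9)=(0 12 9)(1 2 8 10 5 6 4)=[12, 2, 8, 3, 1, 6, 4, 7, 10, 0, 5, 11, 9]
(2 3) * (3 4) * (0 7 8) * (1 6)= (0 7 8)(1 6)(2 4 3)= [7, 6, 4, 2, 3, 5, 1, 8, 0]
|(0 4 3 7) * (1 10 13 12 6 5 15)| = |(0 4 3 7)(1 10 13 12 6 5 15)| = 28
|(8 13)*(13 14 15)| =4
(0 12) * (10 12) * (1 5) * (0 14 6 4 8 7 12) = [10, 5, 2, 3, 8, 1, 4, 12, 7, 9, 0, 11, 14, 13, 6] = (0 10)(1 5)(4 8 7 12 14 6)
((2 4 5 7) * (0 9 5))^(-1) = ((0 9 5 7 2 4))^(-1) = (0 4 2 7 5 9)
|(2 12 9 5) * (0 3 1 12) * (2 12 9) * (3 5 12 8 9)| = 6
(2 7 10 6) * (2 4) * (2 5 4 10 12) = (2 7 12)(4 5)(6 10) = [0, 1, 7, 3, 5, 4, 10, 12, 8, 9, 6, 11, 2]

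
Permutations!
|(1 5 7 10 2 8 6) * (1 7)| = 10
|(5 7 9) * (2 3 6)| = 3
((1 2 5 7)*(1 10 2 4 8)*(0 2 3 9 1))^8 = ((0 2 5 7 10 3 9 1 4 8))^8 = (0 4 9 10 5)(1 3 7 2 8)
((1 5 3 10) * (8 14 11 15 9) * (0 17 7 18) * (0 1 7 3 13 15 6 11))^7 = (0 5 17 13 3 15 10 9 7 8 18 14 1)(6 11)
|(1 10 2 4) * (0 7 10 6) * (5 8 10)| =9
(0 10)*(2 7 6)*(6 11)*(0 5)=(0 10 5)(2 7 11 6)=[10, 1, 7, 3, 4, 0, 2, 11, 8, 9, 5, 6]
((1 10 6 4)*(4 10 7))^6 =(10)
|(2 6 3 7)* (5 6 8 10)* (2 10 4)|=15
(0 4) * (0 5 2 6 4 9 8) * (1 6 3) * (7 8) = (0 9 7 8)(1 6 4 5 2 3) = [9, 6, 3, 1, 5, 2, 4, 8, 0, 7]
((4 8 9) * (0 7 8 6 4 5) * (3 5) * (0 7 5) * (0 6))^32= (9)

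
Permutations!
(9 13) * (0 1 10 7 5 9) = (0 1 10 7 5 9 13) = [1, 10, 2, 3, 4, 9, 6, 5, 8, 13, 7, 11, 12, 0]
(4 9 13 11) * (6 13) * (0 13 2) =[13, 1, 0, 3, 9, 5, 2, 7, 8, 6, 10, 4, 12, 11] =(0 13 11 4 9 6 2)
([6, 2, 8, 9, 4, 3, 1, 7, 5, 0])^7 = (0 9 3 5 8 2 1 6)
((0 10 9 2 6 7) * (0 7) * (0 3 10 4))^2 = ((0 4)(2 6 3 10 9))^2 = (2 3 9 6 10)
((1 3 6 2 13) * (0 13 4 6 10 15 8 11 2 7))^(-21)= ((0 13 1 3 10 15 8 11 2 4 6 7))^(-21)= (0 3 8 4)(1 15 2 7)(6 13 10 11)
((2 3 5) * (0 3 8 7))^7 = (0 3 5 2 8 7)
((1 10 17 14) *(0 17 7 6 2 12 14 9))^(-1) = ((0 17 9)(1 10 7 6 2 12 14))^(-1) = (0 9 17)(1 14 12 2 6 7 10)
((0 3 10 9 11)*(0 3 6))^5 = ((0 6)(3 10 9 11))^5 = (0 6)(3 10 9 11)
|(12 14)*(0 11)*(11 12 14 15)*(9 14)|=4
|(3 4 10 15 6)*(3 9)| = 6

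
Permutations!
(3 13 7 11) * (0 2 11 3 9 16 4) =(0 2 11 9 16 4)(3 13 7) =[2, 1, 11, 13, 0, 5, 6, 3, 8, 16, 10, 9, 12, 7, 14, 15, 4]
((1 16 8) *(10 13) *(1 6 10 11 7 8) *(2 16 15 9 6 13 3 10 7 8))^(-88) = (1 6 16 9 2 15 7)(8 11 13)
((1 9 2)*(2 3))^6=(1 3)(2 9)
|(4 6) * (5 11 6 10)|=5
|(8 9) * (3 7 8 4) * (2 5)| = 10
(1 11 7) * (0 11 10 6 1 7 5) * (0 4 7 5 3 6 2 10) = (0 11 3 6 1)(2 10)(4 7 5) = [11, 0, 10, 6, 7, 4, 1, 5, 8, 9, 2, 3]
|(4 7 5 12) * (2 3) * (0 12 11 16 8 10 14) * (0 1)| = 22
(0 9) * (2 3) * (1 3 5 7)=[9, 3, 5, 2, 4, 7, 6, 1, 8, 0]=(0 9)(1 3 2 5 7)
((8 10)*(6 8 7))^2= (6 10)(7 8)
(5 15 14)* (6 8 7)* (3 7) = (3 7 6 8)(5 15 14) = [0, 1, 2, 7, 4, 15, 8, 6, 3, 9, 10, 11, 12, 13, 5, 14]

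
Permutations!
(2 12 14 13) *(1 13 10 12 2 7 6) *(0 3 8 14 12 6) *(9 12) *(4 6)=(0 3 8 14 10 4 6 1 13 7)(9 12)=[3, 13, 2, 8, 6, 5, 1, 0, 14, 12, 4, 11, 9, 7, 10]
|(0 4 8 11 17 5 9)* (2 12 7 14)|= 28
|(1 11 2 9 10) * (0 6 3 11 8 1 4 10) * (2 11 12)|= 6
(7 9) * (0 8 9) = (0 8 9 7) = [8, 1, 2, 3, 4, 5, 6, 0, 9, 7]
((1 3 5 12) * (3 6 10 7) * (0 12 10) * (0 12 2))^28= (1 6 12)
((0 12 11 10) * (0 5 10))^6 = ((0 12 11)(5 10))^6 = (12)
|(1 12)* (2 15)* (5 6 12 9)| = |(1 9 5 6 12)(2 15)| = 10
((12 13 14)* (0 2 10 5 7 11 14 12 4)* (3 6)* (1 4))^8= ((0 2 10 5 7 11 14 1 4)(3 6)(12 13))^8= (0 4 1 14 11 7 5 10 2)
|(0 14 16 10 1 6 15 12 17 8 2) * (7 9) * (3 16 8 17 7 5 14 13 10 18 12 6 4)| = |(0 13 10 1 4 3 16 18 12 7 9 5 14 8 2)(6 15)| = 30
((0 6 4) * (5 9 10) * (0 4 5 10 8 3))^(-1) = (10)(0 3 8 9 5 6) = ((10)(0 6 5 9 8 3))^(-1)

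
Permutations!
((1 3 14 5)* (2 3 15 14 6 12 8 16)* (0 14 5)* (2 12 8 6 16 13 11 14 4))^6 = (0 6 4 8 2 13 3 11 16 14 12)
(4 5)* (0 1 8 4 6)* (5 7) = [1, 8, 2, 3, 7, 6, 0, 5, 4] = (0 1 8 4 7 5 6)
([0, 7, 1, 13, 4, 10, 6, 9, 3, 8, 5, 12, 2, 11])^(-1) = (1 2 12 11 13 3 8 9 7)(5 10)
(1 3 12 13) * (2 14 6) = (1 3 12 13)(2 14 6) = [0, 3, 14, 12, 4, 5, 2, 7, 8, 9, 10, 11, 13, 1, 6]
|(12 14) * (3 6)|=2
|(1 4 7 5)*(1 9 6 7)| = |(1 4)(5 9 6 7)| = 4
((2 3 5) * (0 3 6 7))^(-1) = (0 7 6 2 5 3)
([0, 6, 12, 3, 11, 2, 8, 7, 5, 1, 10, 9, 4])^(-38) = (1 11 12 5 6 9 4 2 8)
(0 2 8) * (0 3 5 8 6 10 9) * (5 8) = (0 2 6 10 9)(3 8) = [2, 1, 6, 8, 4, 5, 10, 7, 3, 0, 9]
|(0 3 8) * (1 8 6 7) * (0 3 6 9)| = 7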